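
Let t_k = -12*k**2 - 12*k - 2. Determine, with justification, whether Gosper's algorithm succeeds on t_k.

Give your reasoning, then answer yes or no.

Step 1: r(k) = (6*k**2 + 18*k + 13)/(6*k**2 + 6*k + 1).
Normal form (A,B,C) = (1, 1, k**2 + k + 1/6).
Need (1)·f(k+1) − (1)·f(k) = k**2 + k + 1/6.
Degrees (0,0,2) ⇒ d ≤ 3.
Solving with deg f ≤ 3: f(k) = k*(2*k**2 - 1)/6.
So s_k = (B(k−1)f/C)·t_k = (k*(2*k**2 - 1)/(6*k**2 + 6*k + 1))·t_k = -4*k**3 + 2*k.
Δs = -12*k**2 - 12*k - 2, as required.

Yes. s_k = -4*k**3 + 2*k.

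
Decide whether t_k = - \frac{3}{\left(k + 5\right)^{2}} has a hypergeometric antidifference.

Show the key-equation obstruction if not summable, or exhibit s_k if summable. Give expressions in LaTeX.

No; the coefficient equations for f are inconsistent.

Step 1: r(k) = (k + 5)**2/(k + 6)**2.
Take A(k)=k**2 + 10*k + 25, B(k)=k**2 + 12*k + 36, C(k)=1.
Key eq: (k**2 + 10*k + 25)·f(k+1) = (k**2 + 10*k + 25)·f(k) + (1).
d = 0 from the (2,2,0) case.
Generic f = c0 gives residual -1; -1 = 0 cannot hold, so t_k is not Gosper-summable.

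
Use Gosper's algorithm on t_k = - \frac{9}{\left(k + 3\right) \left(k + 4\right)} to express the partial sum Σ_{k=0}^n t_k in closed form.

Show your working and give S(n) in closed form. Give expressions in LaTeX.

S(n) = \frac{3 \left(- n - 1\right)}{n + 4}

Ratio r(k) = (k + 3)/(k + 5).
Take A(k)=k + 3, B(k)=k + 5, C(k)=1.
Need (k + 3)·f(k+1) − (k + 4)·f(k) = 1.
Degrees (1,1,0) ⇒ d ≤ 1.
A polynomial solution: f(k) = k/3.
Then R = B(k−1)f/C = k*(k + 4)/3, so s_k = R(k)·t_k = -3*k/(k + 3).
Check: Δs_k = -9/(k**2 + 7*k + 12). ✓
Σ_(k=0)^n t_k = s_(n+1) − s_(0) = (3*(-n - 1)/(n + 4)) − (0), i.e. 3*(-n - 1)/(n + 4).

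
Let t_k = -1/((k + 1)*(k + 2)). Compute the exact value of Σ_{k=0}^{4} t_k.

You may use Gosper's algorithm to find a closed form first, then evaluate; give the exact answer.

Compute t_(k+1)/t_k: get (k + 1)/(k + 3).
Normal form (A,B,C) = (k + 1, k + 3, 1).
Set up (k + 1)·f(k+1) − (k + 2)·f(k) − (1) = 0.
deg f ≤ 1 (via 1,1,0).
Solving with deg f ≤ 1: f(k) = k.
So s_k = (B(k−1)f/C)·t_k = (k*(k + 2))·t_k = -k/(k + 1).
Check: Δs_k = -1/(k**2 + 3*k + 2). ✓
Σ_(k=0)^(4) t_k = s_(5) − s_(0) = -5/6 − (0) = -5/6.

Σ = -5/6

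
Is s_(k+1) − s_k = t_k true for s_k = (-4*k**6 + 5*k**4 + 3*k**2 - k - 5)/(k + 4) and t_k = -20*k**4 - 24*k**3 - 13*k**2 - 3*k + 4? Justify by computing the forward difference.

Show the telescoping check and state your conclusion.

s_(k+1) = (-k - 4*(k + 1)**6 + 5*(k + 1)**4 + 3*(k + 1)**2 - 6)/(k + 5)
s_(k+1) − s_k = (-20*k**6 - 156*k**5 - 305*k**4 - 270*k**3 - 121*k**2 + 12*k + 17)/(k**2 + 9*k + 20)
(s_(k+1) − s_k) − t_k = 3*(16*k**5 + 108*k**4 + 110*k**3 + 54*k**2 + 12*k - 21)/(k**2 + 9*k + 20)

Invalid: residual 3*(16*k**5 + 108*k**4 + 110*k**3 + 54*k**2 + 12*k - 21)/(k**2 + 9*k + 20) ≠ 0.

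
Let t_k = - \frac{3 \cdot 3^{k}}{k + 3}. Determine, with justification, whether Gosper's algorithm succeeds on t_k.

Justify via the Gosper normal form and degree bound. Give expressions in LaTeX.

Compute t_(k+1)/t_k: get 3*(k + 3)/(k + 4).
Gosper form: A/B · C(k+1)/C(k) with A=3*k + 9, B=k + 4, C=1.
Key eq: (3*k + 9)·f(k+1) = (k + 3)·f(k) + (1).
Bound: deg f ≤ -1.
deg f ≤ -1 is impossible — no certificate.

No — key equation has no polynomial f.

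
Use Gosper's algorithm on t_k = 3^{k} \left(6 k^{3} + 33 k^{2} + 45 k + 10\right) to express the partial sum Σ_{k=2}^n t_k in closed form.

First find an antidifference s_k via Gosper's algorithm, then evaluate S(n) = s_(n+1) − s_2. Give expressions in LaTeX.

S(n) = 9 \cdot 3^{n} n^{3} + 36 \cdot 3^{n} n^{2} + 45 \cdot 3^{n} n + 6 \cdot 3^{n} - 288

The ratio is 3*(6*k**3 + 51*k**2 + 129*k + 94)/(6*k**3 + 33*k**2 + 45*k + 10).
Factor: A=3; B=1; C=k**3 + 11*k**2/2 + 15*k/2 + 5/3.
Need (3)·f(k+1) − (1)·f(k) = k**3 + 11*k**2/2 + 15*k/2 + 5/3.
d = 3 from the (0,0,3) case.
Solving with deg f ≤ 3: f(k) = (3*k**3 + 3*k**2 - 4)/6.
So s_k = (B(k−1)f/C)·t_k = ((3*k**3 + 3*k**2 - 4)/(6*k**3 + 33*k**2 + 45*k + 10))·t_k = 3**k*(3*k**3 + 3*k**2 - 4).
Δs = 3**k*(6*k**3 + 33*k**2 + 45*k + 10), as required.
Σ_(k=2)^n t_k = s_(n+1) − s_(2) = (3**(n + 1)*(3*n**3 + 12*n**2 + 15*n + 2)) − (288), i.e. 9*3**n*n**3 + 36*3**n*n**2 + 45*3**n*n + 6*3**n - 288.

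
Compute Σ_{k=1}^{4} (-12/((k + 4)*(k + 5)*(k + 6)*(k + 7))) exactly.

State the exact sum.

Σ = -52/3465

t_(k+1)/t_k = (k + 4)/(k + 8).
So A=k + 4 and B=k + 8, with C=1.
Need (k + 4)·f(k+1) − (k + 7)·f(k) = 1.
Degrees (1,1,0) ⇒ d ≤ 3.
Match coefficients ⇒ f(k) = k*(k**2 + 15*k + 74)/360.
R(k) = B(k−1)·f(k)/C(k) = k*(k + 7)*(k**2 + 15*k + 74)/360; s_k = R·t_k = k*(-k**2 - 15*k - 74)/(30*(k + 4)*(k + 5)*(k + 6)).
Verify: -12/(k**4 + 22*k**3 + 179*k**2 + 638*k + 840) matches t_k.
Telescoping: Σ = s_(5) − s_(1) = -29/990 − (-1/70) = -52/3465.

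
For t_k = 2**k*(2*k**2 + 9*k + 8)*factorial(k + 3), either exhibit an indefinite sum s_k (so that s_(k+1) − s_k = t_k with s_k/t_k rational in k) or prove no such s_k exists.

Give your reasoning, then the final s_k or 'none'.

Step 1: r(k) = 2*(2*k**3 + 21*k**2 + 71*k + 76)/(2*k**2 + 9*k + 8).
Gosper form: A/B · C(k+1)/C(k) with A=2*k + 8, B=1, C=k**2 + 9*k/2 + 4.
Key eq: (2*k + 8)·f(k+1) = (1)·f(k) + (k**2 + 9*k/2 + 4).
Bound: deg f ≤ 1.
Solve for f: f(k) = k/2 (degree 1 ≤ 1).
So s_k = (B(k−1)f/C)·t_k = (k/(2*k**2 + 9*k + 8))·t_k = 2**k*k*factorial(k + 3).
Δs = 2**k*(2*k**2 + 9*k + 8)*factorial(k + 3), as required.

s_k = 2**k*k*factorial(k + 3)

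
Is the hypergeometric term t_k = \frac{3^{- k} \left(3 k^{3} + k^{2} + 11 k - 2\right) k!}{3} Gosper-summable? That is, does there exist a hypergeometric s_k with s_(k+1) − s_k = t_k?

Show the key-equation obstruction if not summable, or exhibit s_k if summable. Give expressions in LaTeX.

Ratio r(k) = (k + 1)*(11*k + 3*(k + 1)**3 + (k + 1)**2 + 9)/(3*(3*k**3 + k**2 + 11*k - 2)).
Factor: A=k/3 + 1/3; B=1; C=k**3 + k**2/3 + 11*k/3 - 2/3.
Key eq: (k/3 + 1/3)·f(k+1) = (1)·f(k) + (k**3 + k**2/3 + 11*k/3 - 2/3).
Degrees (1,0,3) ⇒ d ≤ 2.
Coefficient equations give f(k) = 3*k**2 + k + 3.
So s_k = (B(k−1)f/C)·t_k = (3*(3*k**2 + k + 3)/(3*k**3 + k**2 + 11*k - 2))·t_k = (3*k**2 + k + 3)*factorial(k)/3**k.
Δs = (3*k**3 + k**2 + 11*k - 2)*factorial(k)/(3*3**k), as required.

Yes. s_k = 3^{- k} \left(3 k^{2} + k + 3\right) k!.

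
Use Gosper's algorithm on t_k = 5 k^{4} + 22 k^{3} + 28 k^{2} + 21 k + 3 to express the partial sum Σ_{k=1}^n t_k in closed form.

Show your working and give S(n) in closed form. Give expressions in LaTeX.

The ratio is (5*k**4 + 42*k**3 + 124*k**2 + 163*k + 79)/(5*k**4 + 22*k**3 + 28*k**2 + 21*k + 3).
So A=1 and B=1, with C=k**4 + 22*k**3/5 + 28*k**2/5 + 21*k/5 + 3/5.
Set up (1)·f(k+1) − (1)·f(k) − (k**4 + 22*k**3/5 + 28*k**2/5 + 21*k/5 + 3/5) = 0.
d = 5 from the (0,0,4) case.
Coefficient equations give f(k) = k*(k**4 + 3*k**3 + 2*k - 3)/5.
R(k) = B(k−1)·f(k)/C(k) = k*(k**4 + 3*k**3 + 2*k - 3)/(5*k**4 + 22*k**3 + 28*k**2 + 21*k + 3); s_k = R·t_k = k*(k**4 + 3*k**3 + 2*k - 3).
Verify: 5*k**4 + 22*k**3 + 28*k**2 + 21*k + 3 matches t_k.
Telescope: S(n) = s_(n+1) − s_(1) = n**5 + 8*n**4 + 22*n**3 + 30*n**2 + 18*n + 3 − (3) = n*(n**4 + 8*n**3 + 22*n**2 + 30*n + 18).

S(n) = n \left(n^{4} + 8 n^{3} + 22 n^{2} + 30 n + 18\right)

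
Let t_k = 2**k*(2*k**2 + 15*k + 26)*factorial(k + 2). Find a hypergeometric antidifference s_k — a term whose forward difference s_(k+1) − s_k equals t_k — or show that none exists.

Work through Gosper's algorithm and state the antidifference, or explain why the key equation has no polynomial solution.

The ratio is 2*(2*k**3 + 25*k**2 + 100*k + 129)/(2*k**2 + 15*k + 26).
Factor: A=2*k + 6; B=1; C=k**2 + 15*k/2 + 13.
Set up (2*k + 6)·f(k+1) − (1)·f(k) − (k**2 + 15*k/2 + 13) = 0.
deg f ≤ 1 (via 1,0,2).
Coefficient equations give f(k) = (k + 4)/2.
R(k) = B(k−1)·f(k)/C(k) = (k + 4)/(2*k**2 + 15*k + 26); s_k = R·t_k = 2**k*(k + 4)*factorial(k + 2).
s_(k+1) − s_k = 2**k*(2*k**2 + 15*k + 26)*factorial(k + 2) = t_k.

s_k = 2**k*(k + 4)*factorial(k + 2)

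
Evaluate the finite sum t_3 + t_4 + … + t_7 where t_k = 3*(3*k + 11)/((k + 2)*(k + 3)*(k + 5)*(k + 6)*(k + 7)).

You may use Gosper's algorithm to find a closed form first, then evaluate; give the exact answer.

Σ = 73/10920

Ratio r(k) = (k + 2)*(k + 5)*(3*k + 14)/((k + 4)*(k + 8)*(3*k + 11)).
Gosper form: A/B · C(k+1)/C(k) with A=k + 2, B=k + 8, C=k**2 + 23*k/3 + 44/3.
f must satisfy (k + 2)·f(k+1) − (k + 7)·f(k) = k**2 + 23*k/3 + 44/3.
d = 5 from the (1,1,2) case.
Solve for f: f(k) = k*(k + 3)*(k + 4)*(k**2 + 13*k + 52)/180 (degree 5 ≤ 5).
Get s_k = R·t_k = k*(k**2 + 13*k + 52)/(20*(k**3 + 13*k**2 + 52*k + 60)) with R(k) = B(k−1)f(k)/C(k) = k*(k + 3)*(k + 7)*(k**2 + 13*k + 52)/(60*(3*k + 11)).
Verify: 3*(3*k + 11)/(k**5 + 23*k**4 + 203*k**3 + 853*k**2 + 1692*k + 1260) matches t_k.
Evaluate s at k=8 and k=3: 22/455 and 1/24; difference 73/10920.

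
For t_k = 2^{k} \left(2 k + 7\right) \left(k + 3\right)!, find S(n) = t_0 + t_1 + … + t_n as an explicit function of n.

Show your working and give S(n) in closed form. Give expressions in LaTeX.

S(n) = 2 \cdot 2^{n} \left(n + 4\right)! - 6

r(k) = 2*(k + 4)*(2*k + 9)/(2*k + 7) after simplifying.
So A=2*k + 8 and B=1, with C=k + 7/2.
Need (2*k + 8)·f(k+1) − (1)·f(k) = k + 7/2.
d = 0 from the (1,0,1) case.
Coefficient equations give f(k) = 1/2.
R(k) = B(k−1)·f(k)/C(k) = 1/(2*k + 7); s_k = R·t_k = 2**k*factorial(k + 3).
s_(k+1) − s_k = 2**k*(2*k + 7)*factorial(k + 3) = t_k.
Evaluate: s_(n+1) = 2**(n + 1)*factorial(n + 4); subtract s_(0) = 6 ⇒ S(n) = 2*2**n*factorial(n + 4) - 6.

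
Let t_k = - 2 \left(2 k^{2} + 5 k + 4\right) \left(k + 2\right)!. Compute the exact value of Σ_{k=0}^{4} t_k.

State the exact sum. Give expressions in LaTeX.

Σ = -90724

Compute t_(k+1)/t_k: get (k + 3)*(5*k + 2*(k + 1)**2 + 9)/(2*k**2 + 5*k + 4).
Take A(k)=k + 3, B(k)=1, C(k)=k**2 + 5*k/2 + 2.
Key eq: (k + 3)·f(k+1) = (1)·f(k) + (k**2 + 5*k/2 + 2).
deg f ≤ 1 (via 1,0,2).
A polynomial solution: f(k) = (2*k - 1)/2.
Certificate R = B(k−1)f/C = (2*k - 1)/(2*k**2 + 5*k + 4) gives s_k = -2*(2*k - 1)*factorial(k + 2).
Verify: -2*(2*k**2 + 5*k + 4)*factorial(k + 2) matches t_k.
Evaluate s at k=5 and k=0: -90720 and 4; difference -90724.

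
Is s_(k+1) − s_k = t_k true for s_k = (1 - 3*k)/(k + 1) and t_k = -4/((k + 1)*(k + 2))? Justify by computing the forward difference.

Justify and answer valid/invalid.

Valid: the claim telescopes to t_k.

s_(k+1) = (-3*k - 2)/(k + 2)
s_(k+1) − s_k = -4/(k**2 + 3*k + 2)
(s_(k+1) − s_k) − t_k = 0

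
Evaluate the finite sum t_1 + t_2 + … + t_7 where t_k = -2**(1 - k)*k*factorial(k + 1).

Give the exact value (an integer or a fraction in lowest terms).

The ratio is (k + 1)*(k + 2)/(2*k).
Gosper form: A/B · C(k+1)/C(k) with A=k/2 + 1, B=1, C=k.
f must satisfy (k/2 + 1)·f(k+1) − (1)·f(k) = k.
Bound: deg f ≤ 0.
Match coefficients ⇒ f(k) = 2.
Certificate R = B(k−1)f/C = 2/k gives s_k = -2**(2 - k)*factorial(k + 1).
s_(k+1) − s_k = -2**(1 - k)*k*factorial(k + 1) = t_k.
Telescoping: Σ = s_(8) − s_(1) = -5670 − (-4) = -5666.

Σ = -5666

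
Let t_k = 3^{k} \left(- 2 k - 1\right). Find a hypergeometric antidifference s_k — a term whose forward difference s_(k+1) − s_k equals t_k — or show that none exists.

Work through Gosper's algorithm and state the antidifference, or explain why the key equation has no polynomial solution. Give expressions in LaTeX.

Step 1: r(k) = 3*(2*k + 3)/(2*k + 1).
So A=3 and B=1, with C=k + 1/2.
Need (3)·f(k+1) − (1)·f(k) = k + 1/2.
d = 1 from the (0,0,1) case.
Match coefficients ⇒ f(k) = (k - 1)/2.
Get s_k = R·t_k = 3**k*(1 - k) with R(k) = B(k−1)f(k)/C(k) = (k - 1)/(2*k + 1).
Verify: 3**k*(-2*k - 1) matches t_k.

s_k = 3^{k} \left(1 - k\right)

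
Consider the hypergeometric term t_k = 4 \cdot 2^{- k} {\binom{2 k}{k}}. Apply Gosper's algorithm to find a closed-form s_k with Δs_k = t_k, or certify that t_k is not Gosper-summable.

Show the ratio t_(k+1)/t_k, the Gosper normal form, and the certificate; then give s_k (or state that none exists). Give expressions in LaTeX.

none (Gosper's algorithm certifies no s_k)

Compute t_(k+1)/t_k: get (2*k + 1)/(k + 1).
Gosper form: A/B · C(k+1)/C(k) with A=2*k + 1, B=k + 1, C=1.
Solve (2*k + 1)·f(k+1) − (k)·f(k) = 1.
d = -1 from the (1,1,0) case.
Negative degree bound (-1): no f exists, t_k not Gosper-summable.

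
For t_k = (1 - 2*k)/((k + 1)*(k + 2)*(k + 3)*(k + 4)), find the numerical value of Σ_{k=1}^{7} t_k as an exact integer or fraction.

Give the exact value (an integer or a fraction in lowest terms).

Ratio r(k) = (k + 1)*(2*k + 1)/((k + 5)*(2*k - 1)).
Factor: A=k + 1; B=k + 5; C=k - 1/2.
Solve (k + 1)·f(k+1) − (k + 4)·f(k) = k - 1/2.
d = 3 from the (1,1,1) case.
Coefficient equations give f(k) = -k/2.
Then R = B(k−1)f/C = -k*(k + 4)/(2*k - 1), so s_k = R(k)·t_k = k/((k + 1)*(k + 2)*(k + 3)).
Δs = (-k*(k + 4) + (k + 1)**2)/((k + 1)*(k + 2)*(k + 3)*(k + 4)), as required.
Sum = s_(8) − s_(1); s_(8) = 4/495, s_(1) = 1/24 ⇒ -133/3960.

Σ = -133/3960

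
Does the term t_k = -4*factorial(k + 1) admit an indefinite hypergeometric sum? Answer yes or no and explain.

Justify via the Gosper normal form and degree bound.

No. Not Gosper-summable.

Ratio r(k) = k + 2.
Factor: A=k + 2; B=1; C=1.
Need (k + 2)·f(k+1) − (1)·f(k) = 1.
deg f ≤ -1 (via 1,0,0).
Bound -1 < 0, so the key equation has no polynomial solution.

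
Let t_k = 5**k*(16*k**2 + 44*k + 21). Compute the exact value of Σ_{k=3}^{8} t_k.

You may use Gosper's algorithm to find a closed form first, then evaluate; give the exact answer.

The ratio is 5*(16*k**2 + 76*k + 81)/(16*k**2 + 44*k + 21).
Take A(k)=5, B(k)=1, C(k)=k**2 + 11*k/4 + 21/16.
Solve (5)·f(k+1) − (1)·f(k) = k**2 + 11*k/4 + 21/16.
deg f ≤ 2 (via 0,0,2).
Coefficient equations give f(k) = (4*k**2 + k - 1)/16.
Certificate R = B(k−1)f/C = (4*k**2 + k - 1)/(16*k**2 + 44*k + 21) gives s_k = 5**k*(4*k**2 + k - 1).
Verify: 5**k*(16*k**2 + 44*k + 21) matches t_k.
Σ_(k=3)^(8) t_k = s_(9) − s_(3) = 648437500 − (4750) = 648432750.

Σ = 648432750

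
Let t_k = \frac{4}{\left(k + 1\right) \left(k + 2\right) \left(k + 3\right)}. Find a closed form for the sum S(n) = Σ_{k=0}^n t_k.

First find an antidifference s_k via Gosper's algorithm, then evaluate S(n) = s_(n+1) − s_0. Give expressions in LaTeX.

r(k) = (k + 1)/(k + 4) after simplifying.
Factor: A=k + 1; B=k + 4; C=1.
Set up (k + 1)·f(k+1) − (k + 3)·f(k) − (1) = 0.
Bound: deg f ≤ 2.
Coefficient equations give f(k) = k*(k + 3)/4.
Then R = B(k−1)f/C = k*(k + 3)**2/4, so s_k = R(k)·t_k = k*(k + 3)/((k + 1)*(k + 2)).
s_(k+1) − s_k = 4/(k**3 + 6*k**2 + 11*k + 6) = t_k.
Σ_(k=0)^n t_k = s_(n+1) − s_(0) = ((n**2 + 5*n + 4)/(n**2 + 5*n + 6)) − (0), i.e. (n**2 + 5*n + 4)/(n**2 + 5*n + 6).

S(n) = \frac{n^{2} + 5 n + 4}{n^{2} + 5 n + 6}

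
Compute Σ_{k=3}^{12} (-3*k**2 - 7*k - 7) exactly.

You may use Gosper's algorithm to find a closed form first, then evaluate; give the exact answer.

Ratio r(k) = (3*k**2 + 13*k + 17)/(3*k**2 + 7*k + 7).
So A=1 and B=1, with C=k**2 + 7*k/3 + 7/3.
Key eq: (1)·f(k+1) = (1)·f(k) + (k**2 + 7*k/3 + 7/3).
From deg A=0, deg B=0, deg C=2: d=3.
Solve for f: f(k) = k*(k**2 + 2*k + 4)/3 (degree 3 ≤ 3).
So s_k = (B(k−1)f/C)·t_k = (k*(k**2 + 2*k + 4)/(3*k**2 + 7*k + 7))·t_k = k*(-k**2 - 2*k - 4).
Δs = -3*k**2 - 7*k - 7, as required.
Sum = s_(13) − s_(3); s_(13) = -2587, s_(3) = -57 ⇒ -2530.

Σ = -2530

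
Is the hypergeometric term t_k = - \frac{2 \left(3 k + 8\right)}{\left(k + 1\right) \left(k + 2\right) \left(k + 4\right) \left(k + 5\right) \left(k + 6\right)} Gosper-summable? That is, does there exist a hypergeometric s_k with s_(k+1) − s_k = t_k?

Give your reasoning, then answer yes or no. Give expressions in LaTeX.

Ratio r(k) = (k + 1)*(k + 4)*(3*k + 11)/((k + 3)*(k + 7)*(3*k + 8)).
Normal form (A,B,C) = (k + 1, k + 7, k**2 + 17*k/3 + 8).
f must satisfy (k + 1)·f(k+1) − (k + 6)·f(k) = k**2 + 17*k/3 + 8.
Bound: deg f ≤ 5.
Solving with deg f ≤ 5: f(k) = k*(k + 2)*(k + 3)*(k**2 + 10*k + 29)/60.
Certificate R = B(k−1)f/C = k*(k + 2)*(k + 6)*(k**2 + 10*k + 29)/(20*(3*k + 8)) gives s_k = k*(-k**2 - 10*k - 29)/(10*(k**3 + 10*k**2 + 29*k + 20)).
Δs = 2*(-3*k - 8)/(k**5 + 18*k**4 + 121*k**3 + 372*k**2 + 508*k + 240), as required.

Yes. s_k = \frac{k \left(- k^{2} - 10 k - 29\right)}{10 \left(k^{3} + 10 k^{2} + 29 k + 20\right)}.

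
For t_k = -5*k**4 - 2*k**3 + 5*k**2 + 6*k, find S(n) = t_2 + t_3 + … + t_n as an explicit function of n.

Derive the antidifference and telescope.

S(n) = -n**5 - 3*n**4 - n**3 + 5*n**2 + 4*n - 4

Step 1: r(k) = (5*k**4 + 22*k**3 + 31*k**2 + 10*k - 4)/(k*(5*k**3 + 2*k**2 - 5*k - 6)).
A = 1, B = 1, C = k**4 + 2*k**3/5 - k**2 - 6*k/5.
Solve (1)·f(k+1) − (1)·f(k) = k**4 + 2*k**3/5 - k**2 - 6*k/5.
deg f ≤ 5 (via 0,0,4).
Solve for f: f(k) = k*(k - 1)*(k**3 - k**2 - 2*k - 2)/5 (degree 5 ≤ 5).
Then R = B(k−1)f/C = (k - 1)*(k**3 - k**2 - 2*k - 2)/(5*k**3 + 2*k**2 - 5*k - 6), so s_k = R(k)·t_k = k*(-k**4 + 2*k**3 + k**2 - 2).
s_(k+1) − s_k = k*(-5*k**3 - 2*k**2 + 5*k + 6) = t_k.
s_(n+1) = n*(-n**4 - 3*n**3 - n**2 + 5*n + 4) and s_(2) = 4, so S(n) = -n**5 - 3*n**4 - n**3 + 5*n**2 + 4*n - 4.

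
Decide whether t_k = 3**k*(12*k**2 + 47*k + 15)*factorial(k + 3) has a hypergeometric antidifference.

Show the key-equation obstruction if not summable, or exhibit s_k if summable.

The ratio is 3*(12*k**3 + 119*k**2 + 358*k + 296)/(12*k**2 + 47*k + 15).
Normal form (A,B,C) = (3*k + 12, 1, k**2 + 47*k/12 + 5/4).
Key eq: (3*k + 12)·f(k+1) = (1)·f(k) + (k**2 + 47*k/12 + 5/4).
Degrees (1,0,2) ⇒ d ≤ 1.
Solve for f: f(k) = (4*k - 3)/12 (degree 1 ≤ 1).
Get s_k = R·t_k = 3**k*(4*k - 3)*factorial(k + 3) with R(k) = B(k−1)f(k)/C(k) = (4*k - 3)/(12*k**2 + 47*k + 15).
s_(k+1) − s_k = 3**k*(12*k**2 + 47*k + 15)*factorial(k + 3) = t_k.

Yes. s_k = 3**k*(4*k - 3)*factorial(k + 3).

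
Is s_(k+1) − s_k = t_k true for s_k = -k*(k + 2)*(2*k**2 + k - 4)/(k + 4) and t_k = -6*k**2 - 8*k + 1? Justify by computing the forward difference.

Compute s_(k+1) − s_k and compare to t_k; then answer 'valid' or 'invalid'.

Invalid: residual 2*(4*k**3 + 31*k**2 + 35*k - 4)/(k**2 + 9*k + 20) ≠ 0.

s_(k+1) = -(k + 1)*(k + 3)*(k + 2*(k + 1)**2 - 3)/(k + 5)
s_(k+1) − s_k = 3*(-2*k**4 - 18*k**3 - 43*k**2 - 27*k + 4)/(k**2 + 9*k + 20)
(s_(k+1) − s_k) − t_k = 2*(4*k**3 + 31*k**2 + 35*k - 4)/(k**2 + 9*k + 20)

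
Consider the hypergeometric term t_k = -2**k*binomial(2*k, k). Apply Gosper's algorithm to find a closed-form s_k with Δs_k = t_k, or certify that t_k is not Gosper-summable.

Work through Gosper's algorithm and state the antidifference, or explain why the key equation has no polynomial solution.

none — t_k is not Gosper-summable

Step 1: r(k) = 4*(2*k + 1)/(k + 1).
So A=8*k + 4 and B=k + 1, with C=1.
Key eq: (8*k + 4)·f(k+1) = (k)·f(k) + (1).
deg f ≤ -1 (via 1,1,0).
deg f ≤ -1 is impossible — no certificate.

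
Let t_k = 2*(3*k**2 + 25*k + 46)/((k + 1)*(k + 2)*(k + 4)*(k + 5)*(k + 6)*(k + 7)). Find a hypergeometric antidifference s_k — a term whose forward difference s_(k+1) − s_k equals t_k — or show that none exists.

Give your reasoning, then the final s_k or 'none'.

s_k = k*(k**2 + 11*k + 34)/(12*(k**3 + 11*k**2 + 34*k + 24))

Ratio r(k) = (k + 1)*(k + 4)*(25*k + 3*(k + 1)**2 + 71)/((k + 3)*(k + 8)*(3*k**2 + 25*k + 46)).
Take A(k)=k + 1, B(k)=k + 8, C(k)=k**3 + 34*k**2/3 + 121*k/3 + 46.
Solve (k + 1)·f(k+1) − (k + 7)·f(k) = k**3 + 34*k**2/3 + 121*k/3 + 46.
From deg A=1, deg B=1, deg C=3: d=6.
Coefficient equations give f(k) = k*(k + 2)*(k + 3)*(k + 5)*(k**2 + 11*k + 34)/72.
Then R = B(k−1)f/C = k*(k + 2)*(k + 5)*(k + 7)*(k**2 + 11*k + 34)/(24*(3*k**2 + 25*k + 46)), so s_k = R(k)·t_k = k*(k**2 + 11*k + 34)/(12*(k**3 + 11*k**2 + 34*k + 24)).
Δs = 2*(3*k**2 + 25*k + 46)/(k**6 + 25*k**5 + 247*k**4 + 1219*k**3 + 3112*k**2 + 3796*k + 1680), as required.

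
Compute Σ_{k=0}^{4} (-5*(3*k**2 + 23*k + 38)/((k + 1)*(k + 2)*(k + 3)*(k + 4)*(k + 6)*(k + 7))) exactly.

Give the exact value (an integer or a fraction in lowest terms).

Compute t_(k+1)/t_k: get (k + 1)*(k + 6)*(23*k + 3*(k + 1)**2 + 61)/((k + 5)*(k + 8)*(3*k**2 + 23*k + 38)).
So A=k + 1 and B=k + 8, with C=k**3 + 38*k**2/3 + 51*k + 190/3.
f must satisfy (k + 1)·f(k+1) − (k + 7)·f(k) = k**3 + 38*k**2/3 + 51*k + 190/3.
From deg A=1, deg B=1, deg C=3: d=6.
Coefficient equations give f(k) = k*(k + 2)*(k + 4)*(k + 5)*(k**2 + 10*k + 27)/54.
Certificate R = B(k−1)f/C = k*(k + 2)*(k + 4)*(k + 7)*(k**2 + 10*k + 27)/(18*(3*k**2 + 23*k + 38)) gives s_k = 5*k*(-k**2 - 10*k - 27)/(18*(k**3 + 10*k**2 + 27*k + 18)).
Verify: 5*(-3*k**2 - 23*k - 38)/(k**6 + 23*k**5 + 207*k**4 + 925*k**3 + 2144*k**2 + 2412*k + 1008) matches t_k.
Sum = s_(5) − s_(0); s_(5) = -425/1584, s_(0) = 0 ⇒ -425/1584.

Σ = -425/1584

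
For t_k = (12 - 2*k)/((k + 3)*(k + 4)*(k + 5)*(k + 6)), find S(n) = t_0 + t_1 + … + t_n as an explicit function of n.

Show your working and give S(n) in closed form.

S(n) = (n**3 + 15*n**2 + 94*n + 80)/(20*(n**3 + 15*n**2 + 74*n + 120))

Step 1: r(k) = (k - 5)*(k + 3)/((k - 6)*(k + 7)).
Gosper form: A/B · C(k+1)/C(k) with A=k + 3, B=k + 7, C=k - 6.
Need (k + 3)·f(k+1) − (k + 6)·f(k) = k - 6.
Degrees (1,1,1) ⇒ d ≤ 3.
A polynomial solution: f(k) = -k*(k**2 + 12*k + 67)/40.
Certificate R = B(k−1)f/C = -k*(k + 6)*(k**2 + 12*k + 67)/(40*(k - 6)) gives s_k = k*(k**2 + 12*k + 67)/(20*(k + 3)*(k + 4)*(k + 5)).
s_(k+1) − s_k = 2*(6 - k)/(k**4 + 18*k**3 + 119*k**2 + 342*k + 360) = t_k.
Evaluate: s_(n+1) = (n**3 + 15*n**2 + 94*n + 80)/(20*(n**3 + 15*n**2 + 74*n + 120)); subtract s_(0) = 0 ⇒ S(n) = (n**3 + 15*n**2 + 94*n + 80)/(20*(n**3 + 15*n**2 + 74*n + 120)).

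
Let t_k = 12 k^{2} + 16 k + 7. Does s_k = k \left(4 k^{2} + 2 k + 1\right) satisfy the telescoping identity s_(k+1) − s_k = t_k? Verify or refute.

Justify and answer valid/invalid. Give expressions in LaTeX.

s_(k+1) = (k + 1)*(2*k + 4*(k + 1)**2 + 3)
s_(k+1) − s_k = 12*k**2 + 16*k + 7
(s_(k+1) − s_k) − t_k = 0

valid (s_(k+1) − s_k reduces to t_k)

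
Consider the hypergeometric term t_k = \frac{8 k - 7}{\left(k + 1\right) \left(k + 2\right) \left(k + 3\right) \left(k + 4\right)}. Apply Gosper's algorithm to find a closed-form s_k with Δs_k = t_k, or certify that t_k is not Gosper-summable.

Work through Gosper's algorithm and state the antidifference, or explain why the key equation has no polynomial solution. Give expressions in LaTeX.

The ratio is (k + 1)*(8*k + 1)/((k + 5)*(8*k - 7)).
Gosper form: A/B · C(k+1)/C(k) with A=k + 1, B=k + 5, C=k - 7/8.
f must satisfy (k + 1)·f(k+1) − (k + 4)·f(k) = k - 7/8.
deg f ≤ 3 (via 1,1,1).
Solving with deg f ≤ 3: f(k) = -k*(k**2 + 6*k + 35)/48.
Get s_k = R·t_k = k*(-k**2 - 6*k - 35)/(6*(k + 1)*(k + 2)*(k + 3)) with R(k) = B(k−1)f(k)/C(k) = -k*(k + 4)*(k**2 + 6*k + 35)/(6*(8*k - 7)).
Δs = (8*k - 7)/(k**4 + 10*k**3 + 35*k**2 + 50*k + 24), as required.

s_k = \frac{k \left(- k^{2} - 6 k - 35\right)}{6 \left(k + 1\right) \left(k + 2\right) \left(k + 3\right)}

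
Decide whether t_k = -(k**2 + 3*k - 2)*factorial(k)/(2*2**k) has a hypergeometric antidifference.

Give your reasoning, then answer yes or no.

Yes. s_k = -(k + 3)*factorial(k)/2**k.

Step 1: r(k) = (k + 1)*(3*k + (k + 1)**2 + 1)/(2*(k**2 + 3*k - 2)).
Normal form (A,B,C) = (k/2 + 1/2, 1, k**2 + 3*k - 2).
Need (k/2 + 1/2)·f(k+1) − (1)·f(k) = k**2 + 3*k - 2.
deg f ≤ 1 (via 1,0,2).
Match coefficients ⇒ f(k) = 2*(k + 3).
So s_k = (B(k−1)f/C)·t_k = (2*(k + 3)/(k**2 + 3*k - 2))·t_k = -(k + 3)*factorial(k)/2**k.
Check: Δs_k = -(k**2 + 3*k - 2)*factorial(k)/(2*2**k). ✓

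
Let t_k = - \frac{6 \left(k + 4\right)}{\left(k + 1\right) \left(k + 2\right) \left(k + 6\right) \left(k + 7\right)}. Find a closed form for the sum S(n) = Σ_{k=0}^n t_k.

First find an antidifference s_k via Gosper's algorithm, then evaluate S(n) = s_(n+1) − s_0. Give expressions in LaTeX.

S(n) = \frac{- n^{2} - 9 n - 8}{2 \left(n^{2} + 9 n + 14\right)}

r(k) = (k + 1)*(k + 5)*(k + 6)/((k + 3)*(k + 4)*(k + 8)) after simplifying.
A = k + 1, B = k + 8, C = k**4 + 16*k**3 + 95*k**2 + 248*k + 240.
Solve (k + 1)·f(k+1) − (k + 7)·f(k) = k**4 + 16*k**3 + 95*k**2 + 248*k + 240.
Degrees (1,1,4) ⇒ d ≤ 6.
Solving with deg f ≤ 6: f(k) = k*(k + 2)*(k + 3)*(k + 4)*(k + 5)*(k + 7)/12.
Then R = B(k−1)f/C = k*(k + 2)*(k + 7)**2/(12*(k + 4)), so s_k = R(k)·t_k = k*(-k - 7)/(2*(k**2 + 7*k + 6)).
s_(k+1) − s_k = 6*(-k - 4)/(k**4 + 16*k**3 + 83*k**2 + 152*k + 84) = t_k.
Telescope: S(n) = s_(n+1) − s_(0) = (-n**2 - 9*n - 8)/(2*(n**2 + 9*n + 14)) − (0) = (-n**2 - 9*n - 8)/(2*(n**2 + 9*n + 14)).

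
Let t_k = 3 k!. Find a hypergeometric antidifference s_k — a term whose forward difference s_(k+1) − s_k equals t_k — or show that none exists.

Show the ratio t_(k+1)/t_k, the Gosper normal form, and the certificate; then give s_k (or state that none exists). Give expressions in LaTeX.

no hypergeometric antidifference exists

t_(k+1)/t_k = k + 1.
A = k + 1, B = 1, C = 1.
Key eq: (k + 1)·f(k+1) = (1)·f(k) + (1).
d = -1 from the (1,0,0) case.
deg f ≤ -1 is impossible — no certificate.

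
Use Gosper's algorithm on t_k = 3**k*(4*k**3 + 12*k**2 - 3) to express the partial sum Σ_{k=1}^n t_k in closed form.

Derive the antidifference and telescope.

The ratio is 3*(4*(k + 1)**3 + 12*(k + 1)**2 - 3)/(4*k**3 + 12*k**2 - 3).
Take A(k)=3, B(k)=1, C(k)=k**3 + 3*k**2 - 3/4.
f must satisfy (3)·f(k+1) − (1)·f(k) = k**3 + 3*k**2 - 3/4.
Degrees (0,0,3) ⇒ d ≤ 3.
Match coefficients ⇒ f(k) = k**2*(2*k - 3)/4.
Get s_k = R·t_k = 3**k*k**2*(2*k - 3) with R(k) = B(k−1)f(k)/C(k) = k**2*(2*k - 3)/(4*k**3 + 12*k**2 - 3).
Check: Δs_k = 3**k*(4*k**3 + 12*k**2 - 3). ✓
Evaluate: s_(n+1) = 3**(n + 1)*(2*n**3 + 3*n**2 - 1); subtract s_(1) = -3 ⇒ S(n) = 6*3**n*n**3 + 9*3**n*n**2 - 3*3**n + 3.

S(n) = 6*3**n*n**3 + 9*3**n*n**2 - 3*3**n + 3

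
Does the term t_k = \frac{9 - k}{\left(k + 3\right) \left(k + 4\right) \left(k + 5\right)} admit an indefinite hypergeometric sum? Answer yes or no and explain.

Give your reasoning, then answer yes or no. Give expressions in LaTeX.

Yes. s_k = \frac{k \left(k + 11\right)}{4 \left(k + 3\right) \left(k + 4\right)}.

r(k) = (k - 8)*(k + 3)/((k - 9)*(k + 6)) after simplifying.
Factor: A=k + 3; B=k + 6; C=k - 9.
f must satisfy (k + 3)·f(k+1) − (k + 5)·f(k) = k - 9.
Degrees (1,1,1) ⇒ d ≤ 2.
Solving with deg f ≤ 2: f(k) = -k*(k + 11)/4.
R(k) = B(k−1)·f(k)/C(k) = -k*(k + 5)*(k + 11)/(4*(k - 9)); s_k = R·t_k = k*(k + 11)/(4*(k + 3)*(k + 4)).
Verify: (9 - k)/(k**3 + 12*k**2 + 47*k + 60) matches t_k.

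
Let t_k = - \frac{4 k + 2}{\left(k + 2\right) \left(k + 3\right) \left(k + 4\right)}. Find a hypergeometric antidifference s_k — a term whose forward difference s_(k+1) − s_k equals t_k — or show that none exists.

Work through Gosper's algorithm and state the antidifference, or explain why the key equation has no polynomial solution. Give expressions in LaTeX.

s_k = - \frac{k \left(5 k + 1\right)}{6 \left(k + 2\right) \left(k + 3\right)}

Compute t_(k+1)/t_k: get (k + 2)*(2*k + 3)/((k + 5)*(2*k + 1)).
Gosper form: A/B · C(k+1)/C(k) with A=k + 2, B=k + 5, C=k + 1/2.
Need (k + 2)·f(k+1) − (k + 4)·f(k) = k + 1/2.
Degrees (1,1,1) ⇒ d ≤ 2.
Solving with deg f ≤ 2: f(k) = k*(5*k + 1)/24.
Then R = B(k−1)f/C = k*(k + 4)*(5*k + 1)/(12*(2*k + 1)), so s_k = R(k)·t_k = -k*(5*k + 1)/(6*(k + 2)*(k + 3)).
Δs = 2*(-2*k - 1)/(k**3 + 9*k**2 + 26*k + 24), as required.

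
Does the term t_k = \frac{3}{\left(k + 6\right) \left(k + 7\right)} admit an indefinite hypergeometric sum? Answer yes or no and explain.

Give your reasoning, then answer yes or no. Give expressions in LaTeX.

Yes. s_k = \frac{k}{2 \left(k + 6\right)}.

r(k) = (k + 6)/(k + 8) after simplifying.
Gosper form: A/B · C(k+1)/C(k) with A=k + 6, B=k + 8, C=1.
Key eq: (k + 6)·f(k+1) = (k + 7)·f(k) + (1).
d = 1 from the (1,1,0) case.
Solve for f: f(k) = k/6 (degree 1 ≤ 1).
Then R = B(k−1)f/C = k*(k + 7)/6, so s_k = R(k)·t_k = k/(2*(k + 6)).
Δs = 3/(k**2 + 13*k + 42), as required.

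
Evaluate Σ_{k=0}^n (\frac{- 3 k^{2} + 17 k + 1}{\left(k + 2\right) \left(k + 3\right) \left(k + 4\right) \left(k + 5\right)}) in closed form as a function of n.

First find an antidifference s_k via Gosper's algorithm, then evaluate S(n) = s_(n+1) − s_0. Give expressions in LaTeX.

S(n) = \frac{- n^{3} + 60 n^{2} + 73 n + 12}{24 \left(n^{3} + 12 n^{2} + 47 n + 60\right)}

t_(k+1)/t_k = (k + 2)*(17*k - 3*(k + 1)**2 + 18)/((k + 6)*(-3*k**2 + 17*k + 1)).
So A=k + 2 and B=k + 6, with C=k**2 - 17*k/3 - 1/3.
Need (k + 2)·f(k+1) − (k + 5)·f(k) = k**2 - 17*k/3 - 1/3.
d = 3 from the (1,1,2) case.
A polynomial solution: f(k) = k*(k**2 - 63*k + 50)/72.
Certificate R = B(k−1)f/C = k*(k + 5)*(k**2 - 63*k + 50)/(24*(3*k**2 - 17*k - 1)) gives s_k = k*(-k**2 + 63*k - 50)/(24*(k + 2)*(k + 3)*(k + 4)).
Verify: (-3*k**2 + 17*k + 1)/(k**4 + 14*k**3 + 71*k**2 + 154*k + 120) matches t_k.
Evaluate: s_(n+1) = (-n**3 + 60*n**2 + 73*n + 12)/(24*(n**3 + 12*n**2 + 47*n + 60)); subtract s_(0) = 0 ⇒ S(n) = (-n**3 + 60*n**2 + 73*n + 12)/(24*(n**3 + 12*n**2 + 47*n + 60)).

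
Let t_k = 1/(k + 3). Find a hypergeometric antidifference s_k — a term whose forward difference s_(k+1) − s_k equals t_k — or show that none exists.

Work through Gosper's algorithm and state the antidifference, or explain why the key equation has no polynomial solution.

none — t_k is not Gosper-summable

r(k) = (k + 3)/(k + 4) after simplifying.
Normal form (A,B,C) = (k + 3, k + 4, 1).
Need (k + 3)·f(k+1) − (k + 3)·f(k) = 1.
Degrees (1,1,0) ⇒ d ≤ 0.
Put f(k) = c0: A·f(k+1) − B(k−1)·f(k) − C = -1; need -1 = 0 — inconsistent ⇒ no f, not summable.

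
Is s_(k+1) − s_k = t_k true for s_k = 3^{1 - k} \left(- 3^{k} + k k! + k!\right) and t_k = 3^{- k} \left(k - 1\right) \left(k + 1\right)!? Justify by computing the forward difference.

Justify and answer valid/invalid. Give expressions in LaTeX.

valid; difference matches t_k

s_(k+1) = (-3**(k + 1) + k**2*factorial(k) + 3*k*factorial(k) + 2*factorial(k))/3**k
s_(k+1) − s_k = (k - 1)*factorial(k + 1)/3**k
(s_(k+1) − s_k) − t_k = 0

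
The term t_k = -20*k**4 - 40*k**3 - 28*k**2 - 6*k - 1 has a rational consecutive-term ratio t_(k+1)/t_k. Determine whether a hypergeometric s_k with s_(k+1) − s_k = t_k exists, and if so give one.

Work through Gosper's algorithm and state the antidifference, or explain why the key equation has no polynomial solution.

s_k = k*(-4*k**4 + 4*k**2 + k - 2)

Step 1: r(k) = (20*k**4 + 120*k**3 + 268*k**2 + 262*k + 95)/(20*k**4 + 40*k**3 + 28*k**2 + 6*k + 1).
Factor: A=1; B=1; C=k**4 + 2*k**3 + 7*k**2/5 + 3*k/10 + 1/20.
f must satisfy (1)·f(k+1) − (1)·f(k) = k**4 + 2*k**3 + 7*k**2/5 + 3*k/10 + 1/20.
Bound: deg f ≤ 5.
A polynomial solution: f(k) = k*(4*k**4 - 4*k**2 - k + 2)/20.
Certificate R = B(k−1)f/C = k*(4*k**4 - 4*k**2 - k + 2)/(20*k**4 + 40*k**3 + 28*k**2 + 6*k + 1) gives s_k = k*(-4*k**4 + 4*k**2 + k - 2).
Check: Δs_k = -20*k**4 - 40*k**3 - 28*k**2 - 6*k - 1. ✓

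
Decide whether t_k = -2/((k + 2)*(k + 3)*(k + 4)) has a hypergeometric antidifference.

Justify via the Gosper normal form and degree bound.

Yes. s_k = k*(-k - 5)/(6*(k + 2)*(k + 3)).

Step 1: r(k) = (k + 2)/(k + 5).
A = k + 2, B = k + 5, C = 1.
f must satisfy (k + 2)·f(k+1) − (k + 4)·f(k) = 1.
From deg A=1, deg B=1, deg C=0: d=2.
Solving with deg f ≤ 2: f(k) = k*(k + 5)/12.
Certificate R = B(k−1)f/C = k*(k + 4)*(k + 5)/12 gives s_k = k*(-k - 5)/(6*(k + 2)*(k + 3)).
Check: Δs_k = -2/(k**3 + 9*k**2 + 26*k + 24). ✓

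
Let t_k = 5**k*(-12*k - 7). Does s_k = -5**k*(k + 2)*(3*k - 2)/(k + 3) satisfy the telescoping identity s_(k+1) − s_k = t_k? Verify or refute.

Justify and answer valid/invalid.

Invalid: residual 5**k*(12*k**2 + 40*k + 23)/(k**2 + 7*k + 12) ≠ 0.

s_(k+1) = -5**(k + 1)*(k + 3)*(3*k + 1)/(k + 4)
s_(k+1) − s_k = 5**k*(-12*k**3 - 79*k**2 - 153*k - 61)/(k**2 + 7*k + 12)
(s_(k+1) − s_k) − t_k = 5**k*(12*k**2 + 40*k + 23)/(k**2 + 7*k + 12)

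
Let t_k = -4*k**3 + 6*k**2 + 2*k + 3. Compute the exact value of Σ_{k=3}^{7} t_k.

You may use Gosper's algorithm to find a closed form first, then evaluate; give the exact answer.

The ratio is (4*k**3 + 6*k**2 - 2*k - 7)/(4*k**3 - 6*k**2 - 2*k - 3).
So A=1 and B=1, with C=k**3 - 3*k**2/2 - k/2 - 3/4.
Need (1)·f(k+1) − (1)·f(k) = k**3 - 3*k**2/2 - k/2 - 3/4.
Bound: deg f ≤ 4.
A polynomial solution: f(k) = k*(k**3 - 4*k**2 + 3*k - 3)/4.
Then R = B(k−1)f/C = k*(k**3 - 4*k**2 + 3*k - 3)/(4*k**3 - 6*k**2 - 2*k - 3), so s_k = R(k)·t_k = k*(-k**3 + 4*k**2 - 3*k + 3).
Verify: -4*k**3 + 6*k**2 + 2*k + 3 matches t_k.
Telescoping: Σ = s_(8) − s_(3) = -2216 − (9) = -2225.

Σ = -2225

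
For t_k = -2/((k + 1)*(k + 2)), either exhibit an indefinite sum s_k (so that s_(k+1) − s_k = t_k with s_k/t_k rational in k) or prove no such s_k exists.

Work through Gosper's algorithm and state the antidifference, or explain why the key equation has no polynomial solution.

Ratio r(k) = (k + 1)/(k + 3).
Take A(k)=k + 1, B(k)=k + 3, C(k)=1.
Set up (k + 1)·f(k+1) − (k + 2)·f(k) − (1) = 0.
deg f ≤ 1 (via 1,1,0).
A polynomial solution: f(k) = k.
R(k) = B(k−1)·f(k)/C(k) = k*(k + 2); s_k = R·t_k = -2*k/(k + 1).
Check: Δs_k = -2/(k**2 + 3*k + 2). ✓

s_k = -2*k/(k + 1)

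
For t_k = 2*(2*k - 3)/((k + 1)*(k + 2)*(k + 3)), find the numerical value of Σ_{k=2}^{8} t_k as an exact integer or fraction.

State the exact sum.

The ratio is (k + 1)*(2*k - 1)/((k + 4)*(2*k - 3)).
So A=k + 1 and B=k + 4, with C=k - 3/2.
Solve (k + 1)·f(k+1) − (k + 3)·f(k) = k - 3/2.
deg f ≤ 2 (via 1,1,1).
Coefficient equations give f(k) = -k*(k + 11)/8.
Then R = B(k−1)f/C = -k*(k + 3)*(k + 11)/(4*(2*k - 3)), so s_k = R(k)·t_k = k*(-k - 11)/(2*(k + 1)*(k + 2)).
Check: Δs_k = 2*(2*k - 3)/(k**3 + 6*k**2 + 11*k + 6). ✓
Evaluate s at k=9 and k=2: -9/11 and -13/12; difference 35/132.

Σ = 35/132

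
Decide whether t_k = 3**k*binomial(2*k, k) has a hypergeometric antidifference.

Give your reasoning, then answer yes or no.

Step 1: r(k) = 6*(2*k + 1)/(k + 1).
Factor: A=12*k + 6; B=k + 1; C=1.
Key eq: (12*k + 6)·f(k+1) = (k)·f(k) + (1).
Bound: deg f ≤ -1.
Negative degree bound (-1): no f exists, t_k not Gosper-summable.

No. Not Gosper-summable.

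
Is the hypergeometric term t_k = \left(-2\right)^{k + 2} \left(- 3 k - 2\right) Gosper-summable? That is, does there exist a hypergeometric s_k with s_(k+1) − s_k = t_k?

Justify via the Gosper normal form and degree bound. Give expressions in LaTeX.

t_(k+1)/t_k = 2*(-3*k - 5)/(3*k + 2).
Gosper form: A/B · C(k+1)/C(k) with A=-2, B=1, C=k + 2/3.
f must satisfy (-2)·f(k+1) − (1)·f(k) = k + 2/3.
From deg A=0, deg B=0, deg C=1: d=1.
Match coefficients ⇒ f(k) = -k/3.
So s_k = (B(k−1)f/C)·t_k = (-k/(3*k + 2))·t_k = (-2)**(k + 2)*k.
Verify: (-2)**(k + 2)*(-3*k - 2) matches t_k.

Yes. s_k = \left(-2\right)^{k + 2} k.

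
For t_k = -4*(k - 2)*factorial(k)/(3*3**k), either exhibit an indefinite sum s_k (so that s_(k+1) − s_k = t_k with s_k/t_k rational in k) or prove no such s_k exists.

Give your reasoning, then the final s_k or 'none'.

s_k = -4*factorial(k)/3**k

Compute t_(k+1)/t_k: get (k**2 - 1)/(3*(k - 2)).
A = k/3 + 1/3, B = 1, C = k - 2.
Set up (k/3 + 1/3)·f(k+1) − (1)·f(k) − (k - 2) = 0.
From deg A=1, deg B=0, deg C=1: d=0.
Solving with deg f ≤ 0: f(k) = 3.
R(k) = B(k−1)·f(k)/C(k) = 3/(k - 2); s_k = R·t_k = -4*factorial(k)/3**k.
s_(k+1) − s_k = -4*(k - 2)*factorial(k)/(3*3**k) = t_k.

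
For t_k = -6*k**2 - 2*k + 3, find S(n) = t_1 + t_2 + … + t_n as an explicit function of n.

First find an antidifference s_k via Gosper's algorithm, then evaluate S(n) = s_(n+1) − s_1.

S(n) = n*(-2*n**2 - 4*n + 1)

Step 1: r(k) = (6*k**2 + 14*k + 5)/(6*k**2 + 2*k - 3).
Factor: A=1; B=1; C=k**2 + k/3 - 1/2.
Solve (1)·f(k+1) − (1)·f(k) = k**2 + k/3 - 1/2.
From deg A=0, deg B=0, deg C=2: d=3.
A polynomial solution: f(k) = k*(2*k**2 - 2*k - 3)/6.
R(k) = B(k−1)·f(k)/C(k) = k*(2*k**2 - 2*k - 3)/(6*k**2 + 2*k - 3); s_k = R·t_k = k*(-2*k**2 + 2*k + 3).
s_(k+1) − s_k = -6*k**2 - 2*k + 3 = t_k.
Telescope: S(n) = s_(n+1) − s_(1) = -2*n**3 - 4*n**2 + n + 3 − (3) = n*(-2*n**2 - 4*n + 1).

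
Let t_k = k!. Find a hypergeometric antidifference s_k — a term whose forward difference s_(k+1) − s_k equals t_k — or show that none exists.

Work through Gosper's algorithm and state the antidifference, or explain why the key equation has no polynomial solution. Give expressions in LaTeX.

none — t_k is not Gosper-summable

Step 1: r(k) = k + 1.
Normal form (A,B,C) = (k + 1, 1, 1).
f must satisfy (k + 1)·f(k+1) − (1)·f(k) = 1.
deg f ≤ -1 (via 1,0,0).
deg f ≤ -1 is impossible — no certificate.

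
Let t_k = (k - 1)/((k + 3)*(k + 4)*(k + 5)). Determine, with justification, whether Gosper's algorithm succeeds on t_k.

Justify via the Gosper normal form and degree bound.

Yes. s_k = k*(k - 5)/(12*(k + 3)*(k + 4)).

Step 1: r(k) = k*(k + 3)/((k - 1)*(k + 6)).
A = k + 3, B = k + 6, C = k - 1.
Need (k + 3)·f(k+1) − (k + 5)·f(k) = k - 1.
Degrees (1,1,1) ⇒ d ≤ 2.
Match coefficients ⇒ f(k) = k*(k - 5)/12.
Get s_k = R·t_k = k*(k - 5)/(12*(k + 3)*(k + 4)) with R(k) = B(k−1)f(k)/C(k) = k*(k - 5)*(k + 5)/(12*(k - 1)).
s_(k+1) − s_k = (k - 1)/(k**3 + 12*k**2 + 47*k + 60) = t_k.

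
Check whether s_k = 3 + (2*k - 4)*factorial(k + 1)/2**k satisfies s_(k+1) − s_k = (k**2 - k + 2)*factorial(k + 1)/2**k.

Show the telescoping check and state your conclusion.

valid; difference matches t_k

s_(k+1) = 2**(-k - 1)*(2*k - 2)*factorial(k + 2) + 3
s_(k+1) − s_k = (k**2 - k + 2)*factorial(k + 1)/2**k
(s_(k+1) − s_k) − t_k = 0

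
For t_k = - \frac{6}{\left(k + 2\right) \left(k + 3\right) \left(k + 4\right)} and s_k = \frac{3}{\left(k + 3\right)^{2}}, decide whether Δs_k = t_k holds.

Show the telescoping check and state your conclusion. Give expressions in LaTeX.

Invalid: residual \frac{3 \left(3 k + 10\right)}{k^{5} + 16 k^{4} + 101 k^{3} + 314 k^{2} + 480 k + 288} ≠ 0.

s_(k+1) = 3/(k + 4)**2
s_(k+1) − s_k = 3/(k + 4)**2 - 3/(k + 3)**2
(s_(k+1) − s_k) − t_k = 3*(3*k + 10)/(k**5 + 16*k**4 + 101*k**3 + 314*k**2 + 480*k + 288)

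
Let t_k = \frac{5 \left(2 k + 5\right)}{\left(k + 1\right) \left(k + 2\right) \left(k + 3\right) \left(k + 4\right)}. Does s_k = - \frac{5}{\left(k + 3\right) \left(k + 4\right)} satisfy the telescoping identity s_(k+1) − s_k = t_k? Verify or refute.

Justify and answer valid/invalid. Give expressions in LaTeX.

Invalid: residual \frac{15 \left(- 3 k - 7\right)}{k^{5} + 15 k^{4} + 85 k^{3} + 225 k^{2} + 274 k + 120} ≠ 0.

s_(k+1) = -5/((k + 4)*(k + 5))
s_(k+1) − s_k = 10/(k**3 + 12*k**2 + 47*k + 60)
(s_(k+1) − s_k) − t_k = 15*(-3*k - 7)/(k**5 + 15*k**4 + 85*k**3 + 225*k**2 + 274*k + 120)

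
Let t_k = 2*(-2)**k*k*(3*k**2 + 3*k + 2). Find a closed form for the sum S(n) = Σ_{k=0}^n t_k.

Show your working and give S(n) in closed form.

S(n) = (-2)**(n + 2)*n*(n**2 + 2*n + 1)

Compute t_(k+1)/t_k: get 2*(-3*k**3 - 12*k**2 - 17*k - 8)/(k*(3*k**2 + 3*k + 2)).
Normal form (A,B,C) = (-2, 1, k**3 + k**2 + 2*k/3).
Solve (-2)·f(k+1) − (1)·f(k) = k**3 + k**2 + 2*k/3.
deg f ≤ 3 (via 0,0,3).
Solving with deg f ≤ 3: f(k) = -k**2*(k - 1)/3.
Get s_k = R·t_k = (-2)**(k + 1)*k**2*(k - 1) with R(k) = B(k−1)f(k)/C(k) = -k*(k - 1)/(3*k**2 + 3*k + 2).
s_(k+1) − s_k = 2*(-2)**k*k*(3*k**2 + 3*k + 2) = t_k.
Σ_(k=0)^n t_k = s_(n+1) − s_(0) = ((-2)**(n + 2)*n*(n**2 + 2*n + 1)) − (0), i.e. (-2)**(n + 2)*n*(n**2 + 2*n + 1).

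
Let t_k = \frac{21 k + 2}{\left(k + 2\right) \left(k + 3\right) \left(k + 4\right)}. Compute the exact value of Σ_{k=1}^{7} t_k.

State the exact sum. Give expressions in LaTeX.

Σ = 245/132

Step 1: r(k) = (k + 2)*(21*k + 23)/((k + 5)*(21*k + 2)).
Gosper form: A/B · C(k+1)/C(k) with A=k + 2, B=k + 5, C=k + 2/21.
Key eq: (k + 2)·f(k+1) = (k + 4)·f(k) + (k + 2/21).
deg f ≤ 2 (via 1,1,1).
Solve for f: f(k) = k*(11*k - 8)/63 (degree 2 ≤ 2).
So s_k = (B(k−1)f/C)·t_k = (k*(k + 4)*(11*k - 8)/(3*(21*k + 2)))·t_k = k*(11*k - 8)/(3*(k + 2)*(k + 3)).
Verify: (21*k + 2)/(k**3 + 9*k**2 + 26*k + 24) matches t_k.
Telescoping: Σ = s_(8) − s_(1) = 64/33 − (1/12) = 245/132.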